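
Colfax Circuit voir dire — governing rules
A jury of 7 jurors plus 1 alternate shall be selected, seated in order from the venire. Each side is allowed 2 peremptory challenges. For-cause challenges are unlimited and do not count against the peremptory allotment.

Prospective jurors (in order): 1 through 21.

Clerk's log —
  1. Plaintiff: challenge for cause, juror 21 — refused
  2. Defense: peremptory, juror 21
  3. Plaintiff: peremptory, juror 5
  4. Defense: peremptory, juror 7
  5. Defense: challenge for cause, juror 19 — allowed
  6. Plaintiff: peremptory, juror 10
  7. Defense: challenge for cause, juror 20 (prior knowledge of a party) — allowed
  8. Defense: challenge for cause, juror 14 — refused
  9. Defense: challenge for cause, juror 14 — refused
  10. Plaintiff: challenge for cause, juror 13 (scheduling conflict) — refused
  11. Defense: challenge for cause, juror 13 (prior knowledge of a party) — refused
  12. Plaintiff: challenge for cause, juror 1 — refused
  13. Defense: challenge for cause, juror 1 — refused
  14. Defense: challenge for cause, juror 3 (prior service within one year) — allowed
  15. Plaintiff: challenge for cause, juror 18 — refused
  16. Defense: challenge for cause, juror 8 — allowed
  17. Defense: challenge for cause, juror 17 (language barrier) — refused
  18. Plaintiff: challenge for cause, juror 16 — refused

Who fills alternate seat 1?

13

Removed: #3, #5, #7, #8, #10, #19, #20, #21. (#1, #13, #14, #16, #17, #18 stay — for-cause denied.)
Seating in order: seats 1–7 → #1, #2, #4, #6, #9, #11, #12; alternates → #13.
So alternate 1 is #13.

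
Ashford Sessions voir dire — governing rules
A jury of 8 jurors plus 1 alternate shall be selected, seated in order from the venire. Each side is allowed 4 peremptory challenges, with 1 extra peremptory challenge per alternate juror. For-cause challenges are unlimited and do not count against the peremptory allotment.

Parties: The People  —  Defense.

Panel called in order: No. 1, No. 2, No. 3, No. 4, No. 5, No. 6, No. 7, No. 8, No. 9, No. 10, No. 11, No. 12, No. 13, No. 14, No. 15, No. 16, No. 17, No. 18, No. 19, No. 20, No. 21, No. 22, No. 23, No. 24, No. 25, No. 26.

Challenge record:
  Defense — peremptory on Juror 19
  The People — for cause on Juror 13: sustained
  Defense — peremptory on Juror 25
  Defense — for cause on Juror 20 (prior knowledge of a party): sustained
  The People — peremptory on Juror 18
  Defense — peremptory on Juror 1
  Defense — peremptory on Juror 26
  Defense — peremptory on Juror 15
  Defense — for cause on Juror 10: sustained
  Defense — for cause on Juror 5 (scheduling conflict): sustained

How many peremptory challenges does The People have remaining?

The People allotment: 4 base + 1 × 1 alternate = 5.
The People peremptories used: #18 — 1 (the for-cause on #13 doesn't count).
Remaining: 5 − 1 = 4.

4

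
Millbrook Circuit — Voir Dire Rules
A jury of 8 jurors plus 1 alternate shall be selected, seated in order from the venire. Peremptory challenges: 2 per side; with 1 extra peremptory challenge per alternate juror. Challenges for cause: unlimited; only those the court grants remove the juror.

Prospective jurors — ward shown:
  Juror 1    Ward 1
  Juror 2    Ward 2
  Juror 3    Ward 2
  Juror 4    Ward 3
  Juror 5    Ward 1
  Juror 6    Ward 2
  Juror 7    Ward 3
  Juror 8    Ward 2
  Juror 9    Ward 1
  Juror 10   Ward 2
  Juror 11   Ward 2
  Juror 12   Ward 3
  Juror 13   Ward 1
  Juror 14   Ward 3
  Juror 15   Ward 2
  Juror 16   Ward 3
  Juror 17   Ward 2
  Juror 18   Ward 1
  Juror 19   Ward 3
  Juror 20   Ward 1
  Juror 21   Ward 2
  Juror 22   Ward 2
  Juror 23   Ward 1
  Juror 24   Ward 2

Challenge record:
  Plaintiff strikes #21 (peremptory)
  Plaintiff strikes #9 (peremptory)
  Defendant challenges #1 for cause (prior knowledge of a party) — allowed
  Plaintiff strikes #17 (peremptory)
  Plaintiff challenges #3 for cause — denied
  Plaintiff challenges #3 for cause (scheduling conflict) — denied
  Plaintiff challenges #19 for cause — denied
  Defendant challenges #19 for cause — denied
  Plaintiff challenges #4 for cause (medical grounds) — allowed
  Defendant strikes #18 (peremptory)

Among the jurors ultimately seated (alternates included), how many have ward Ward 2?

6

Removed: #1, #4, #9, #17, #18, #21.
Seated (9 incl. alternates): #2, #3, #5, #6, #7, #8, #10, #11, #12.
Of those, in Ward 2: #2, #3, #6, #8, #10, #11 → 6.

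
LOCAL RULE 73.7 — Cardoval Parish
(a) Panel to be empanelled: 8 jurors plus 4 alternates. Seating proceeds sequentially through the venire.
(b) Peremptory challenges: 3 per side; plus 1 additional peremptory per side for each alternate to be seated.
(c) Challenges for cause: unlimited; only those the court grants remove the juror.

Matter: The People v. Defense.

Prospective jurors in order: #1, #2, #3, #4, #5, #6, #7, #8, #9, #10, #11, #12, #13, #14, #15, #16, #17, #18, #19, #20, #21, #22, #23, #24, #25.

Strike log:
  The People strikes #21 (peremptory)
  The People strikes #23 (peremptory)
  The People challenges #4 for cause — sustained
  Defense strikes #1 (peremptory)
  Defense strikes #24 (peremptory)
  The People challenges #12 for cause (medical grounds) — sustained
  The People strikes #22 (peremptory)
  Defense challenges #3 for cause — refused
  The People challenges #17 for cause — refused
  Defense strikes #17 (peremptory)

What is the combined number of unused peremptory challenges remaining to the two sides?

8

The People allotment: 3 base + 1 × 4 alternates = 7. Defense allotment: 3 base + 1 × 4 alternates = 7.
The People peremptories used: #21, #23, #22 — 3 (for-cause on #4, #12, #17 don't count).
Defense peremptories used: #1, #24, #17 — 3 (the for-cause on #3 doesn't count).
Remaining: (7 − 3) + (7 − 3) = 8.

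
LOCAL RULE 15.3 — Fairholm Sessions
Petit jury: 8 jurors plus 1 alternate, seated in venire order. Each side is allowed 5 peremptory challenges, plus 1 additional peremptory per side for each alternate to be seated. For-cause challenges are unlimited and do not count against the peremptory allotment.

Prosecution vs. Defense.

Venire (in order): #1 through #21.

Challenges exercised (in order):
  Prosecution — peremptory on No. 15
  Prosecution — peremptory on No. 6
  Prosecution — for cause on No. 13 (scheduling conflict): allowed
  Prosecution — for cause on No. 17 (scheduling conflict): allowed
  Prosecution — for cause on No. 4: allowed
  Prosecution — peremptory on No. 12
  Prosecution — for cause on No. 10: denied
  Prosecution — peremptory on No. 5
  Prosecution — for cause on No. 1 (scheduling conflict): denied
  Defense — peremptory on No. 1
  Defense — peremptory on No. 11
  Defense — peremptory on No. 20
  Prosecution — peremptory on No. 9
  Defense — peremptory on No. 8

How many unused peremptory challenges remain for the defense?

Defense allotment: 5 base + 1 × 1 alternate = 6.
Defense peremptories used: #1, #11, #20, #8 — 4.
Remaining: 6 − 4 = 2.

2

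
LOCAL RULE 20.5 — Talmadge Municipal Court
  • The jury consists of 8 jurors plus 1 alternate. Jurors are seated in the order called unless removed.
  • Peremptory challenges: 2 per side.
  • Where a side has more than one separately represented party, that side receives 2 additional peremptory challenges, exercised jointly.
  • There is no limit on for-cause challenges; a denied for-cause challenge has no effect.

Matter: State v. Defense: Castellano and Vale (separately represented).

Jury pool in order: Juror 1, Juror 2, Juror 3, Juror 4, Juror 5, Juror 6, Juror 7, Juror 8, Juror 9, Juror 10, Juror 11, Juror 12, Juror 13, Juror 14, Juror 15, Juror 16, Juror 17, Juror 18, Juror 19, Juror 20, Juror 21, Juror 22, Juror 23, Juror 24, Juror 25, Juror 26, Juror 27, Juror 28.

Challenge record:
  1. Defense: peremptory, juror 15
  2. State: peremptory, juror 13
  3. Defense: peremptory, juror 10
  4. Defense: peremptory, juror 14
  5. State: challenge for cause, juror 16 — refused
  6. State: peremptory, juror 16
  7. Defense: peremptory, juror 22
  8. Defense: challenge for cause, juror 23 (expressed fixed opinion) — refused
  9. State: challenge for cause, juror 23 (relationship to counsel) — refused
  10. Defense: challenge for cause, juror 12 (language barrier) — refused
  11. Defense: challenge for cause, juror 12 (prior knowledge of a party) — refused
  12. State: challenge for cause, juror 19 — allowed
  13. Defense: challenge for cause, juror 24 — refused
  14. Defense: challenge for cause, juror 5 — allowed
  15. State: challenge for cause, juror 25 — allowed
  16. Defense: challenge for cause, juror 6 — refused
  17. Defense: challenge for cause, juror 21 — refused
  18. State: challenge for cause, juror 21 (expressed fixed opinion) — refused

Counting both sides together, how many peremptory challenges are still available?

0

State allotment: 2. Defense allotment: 2 base + 2 multi-party = 4.
State peremptories used: #13, #16 — 2 (for-cause on #16, #23, #19, #25, #21 don't count).
Defense peremptories used: #15, #10, #14, #22 — 4 (for-cause on #23, #12, #12, #24, #5, #6, #21 don't count).
Remaining: (2 − 2) + (4 − 4) = 0.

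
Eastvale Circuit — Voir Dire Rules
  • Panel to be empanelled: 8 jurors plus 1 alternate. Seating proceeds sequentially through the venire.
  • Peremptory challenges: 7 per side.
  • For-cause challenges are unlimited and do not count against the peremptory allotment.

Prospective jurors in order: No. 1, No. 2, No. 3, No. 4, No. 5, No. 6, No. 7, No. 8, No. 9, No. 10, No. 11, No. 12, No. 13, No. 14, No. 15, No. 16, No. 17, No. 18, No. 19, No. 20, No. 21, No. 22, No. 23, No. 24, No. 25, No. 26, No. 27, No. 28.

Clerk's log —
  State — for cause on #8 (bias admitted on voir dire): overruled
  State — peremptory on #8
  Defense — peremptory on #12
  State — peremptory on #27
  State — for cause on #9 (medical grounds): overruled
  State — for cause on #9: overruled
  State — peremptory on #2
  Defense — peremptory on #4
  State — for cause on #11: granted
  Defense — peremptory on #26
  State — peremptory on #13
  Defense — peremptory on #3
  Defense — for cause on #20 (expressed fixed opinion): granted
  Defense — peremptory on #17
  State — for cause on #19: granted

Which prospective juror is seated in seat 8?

15

Removed: #2, #3, #4, #8, #11, #12, #13, #17, #19, #20, #26, #27. (#9 stays — for-cause denied.)
Filling seats in venire order through position 8: #1, #5, #6, #7, #9, #10, #14, #15.
So seat 8 is #15.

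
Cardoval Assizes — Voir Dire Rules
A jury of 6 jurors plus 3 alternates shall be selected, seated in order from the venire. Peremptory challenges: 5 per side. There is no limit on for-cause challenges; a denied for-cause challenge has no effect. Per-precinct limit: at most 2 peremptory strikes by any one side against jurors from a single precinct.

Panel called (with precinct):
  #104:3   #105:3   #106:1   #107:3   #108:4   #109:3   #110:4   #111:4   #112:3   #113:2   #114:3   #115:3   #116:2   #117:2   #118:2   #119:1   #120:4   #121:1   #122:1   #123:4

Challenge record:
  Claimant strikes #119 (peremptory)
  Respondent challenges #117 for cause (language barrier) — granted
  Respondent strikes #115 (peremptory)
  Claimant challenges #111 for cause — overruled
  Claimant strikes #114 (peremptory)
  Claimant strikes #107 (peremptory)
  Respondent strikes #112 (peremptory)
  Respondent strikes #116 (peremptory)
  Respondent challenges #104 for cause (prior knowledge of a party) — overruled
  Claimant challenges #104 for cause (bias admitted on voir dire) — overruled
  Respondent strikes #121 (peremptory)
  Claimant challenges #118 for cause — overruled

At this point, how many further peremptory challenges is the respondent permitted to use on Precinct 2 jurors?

Respondent peremptories so far: #115, #112, #116, #121 — 4 of 5 used, 1 left overall.
Against Precinct 2: #116 — 1 used; per-precinct cap 2 leaves 1.
Binding limit: min(1, 1) = 1.

1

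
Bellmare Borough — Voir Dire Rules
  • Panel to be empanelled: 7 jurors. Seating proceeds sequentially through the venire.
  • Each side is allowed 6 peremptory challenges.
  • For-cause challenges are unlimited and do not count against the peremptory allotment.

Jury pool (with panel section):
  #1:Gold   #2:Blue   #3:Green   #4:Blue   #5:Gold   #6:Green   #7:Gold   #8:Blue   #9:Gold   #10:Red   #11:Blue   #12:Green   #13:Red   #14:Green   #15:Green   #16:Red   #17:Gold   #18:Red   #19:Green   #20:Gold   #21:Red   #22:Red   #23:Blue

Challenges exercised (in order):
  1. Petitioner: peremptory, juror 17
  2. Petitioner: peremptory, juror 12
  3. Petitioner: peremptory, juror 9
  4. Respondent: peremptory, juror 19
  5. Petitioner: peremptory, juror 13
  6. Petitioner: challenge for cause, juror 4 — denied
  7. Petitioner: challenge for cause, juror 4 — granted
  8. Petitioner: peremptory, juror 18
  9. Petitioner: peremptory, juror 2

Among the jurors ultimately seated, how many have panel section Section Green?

2

Removed: #2, #4, #9, #12, #13, #17, #18, #19.
Seated jurors 1–7: #1, #3, #5, #6, #7, #8, #10.
Of those, in Section Green: #3, #6 → 2.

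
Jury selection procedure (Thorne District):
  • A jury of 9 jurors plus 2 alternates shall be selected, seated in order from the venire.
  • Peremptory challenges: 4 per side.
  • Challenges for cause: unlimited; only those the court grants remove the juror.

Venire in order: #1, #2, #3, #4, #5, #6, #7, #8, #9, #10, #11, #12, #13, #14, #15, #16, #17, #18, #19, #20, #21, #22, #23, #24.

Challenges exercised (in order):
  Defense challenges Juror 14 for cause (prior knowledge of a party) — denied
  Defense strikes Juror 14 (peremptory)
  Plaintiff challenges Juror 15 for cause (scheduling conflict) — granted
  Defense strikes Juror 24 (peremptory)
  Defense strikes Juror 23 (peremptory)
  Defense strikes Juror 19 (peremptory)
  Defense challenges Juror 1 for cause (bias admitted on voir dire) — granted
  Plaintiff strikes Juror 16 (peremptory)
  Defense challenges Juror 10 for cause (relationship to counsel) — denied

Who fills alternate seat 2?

12

Removed: #1, #14, #15, #16, #19, #23, #24. (#10 stays — for-cause denied.)
Seating in order: seats 1–9 → #2, #3, #4, #5, #6, #7, #8, #9, #10; alternates → #11, #12.
So alternate 2 is #12.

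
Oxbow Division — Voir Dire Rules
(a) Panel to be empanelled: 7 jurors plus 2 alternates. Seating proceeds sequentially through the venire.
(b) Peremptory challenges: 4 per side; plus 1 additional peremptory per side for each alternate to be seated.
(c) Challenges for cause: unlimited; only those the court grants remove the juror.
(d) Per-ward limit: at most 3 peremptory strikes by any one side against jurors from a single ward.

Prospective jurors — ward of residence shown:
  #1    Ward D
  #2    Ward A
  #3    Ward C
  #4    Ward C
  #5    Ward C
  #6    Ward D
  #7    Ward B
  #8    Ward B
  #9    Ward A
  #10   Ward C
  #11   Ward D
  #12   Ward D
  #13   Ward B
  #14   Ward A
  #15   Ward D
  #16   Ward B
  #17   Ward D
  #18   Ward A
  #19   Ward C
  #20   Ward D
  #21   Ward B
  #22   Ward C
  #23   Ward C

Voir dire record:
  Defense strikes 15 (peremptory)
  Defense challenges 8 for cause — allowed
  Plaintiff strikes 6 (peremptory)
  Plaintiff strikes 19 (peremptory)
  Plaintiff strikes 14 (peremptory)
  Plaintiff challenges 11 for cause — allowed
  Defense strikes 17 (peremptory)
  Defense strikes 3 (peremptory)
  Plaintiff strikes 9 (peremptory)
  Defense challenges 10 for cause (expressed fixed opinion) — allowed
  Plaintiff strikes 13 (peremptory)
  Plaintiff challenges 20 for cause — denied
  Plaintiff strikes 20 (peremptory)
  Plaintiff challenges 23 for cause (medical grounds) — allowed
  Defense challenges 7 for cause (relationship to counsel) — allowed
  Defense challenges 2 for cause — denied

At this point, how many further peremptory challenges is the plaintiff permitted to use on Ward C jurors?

0

Plaintiff peremptories so far: #6, #19, #14, #9, #13, #20 — 6 of 6 used, 0 left overall.
Against Ward C: #19 — 1 used; per-ward cap 3 leaves 2.
Binding limit: min(0, 2) = 0.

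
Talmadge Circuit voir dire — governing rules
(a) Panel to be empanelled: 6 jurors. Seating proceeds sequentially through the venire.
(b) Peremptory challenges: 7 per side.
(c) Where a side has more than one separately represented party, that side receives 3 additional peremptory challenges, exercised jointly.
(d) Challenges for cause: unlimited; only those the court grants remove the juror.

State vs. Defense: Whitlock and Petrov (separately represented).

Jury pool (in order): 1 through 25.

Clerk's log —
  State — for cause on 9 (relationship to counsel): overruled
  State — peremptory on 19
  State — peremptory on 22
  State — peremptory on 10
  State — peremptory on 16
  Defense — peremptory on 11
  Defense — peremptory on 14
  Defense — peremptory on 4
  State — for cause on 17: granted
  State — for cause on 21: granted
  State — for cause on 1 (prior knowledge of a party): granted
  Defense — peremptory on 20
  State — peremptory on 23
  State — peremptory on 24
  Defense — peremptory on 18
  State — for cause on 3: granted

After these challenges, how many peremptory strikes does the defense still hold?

5

Defense allotment: 7 base + 3 multi-party = 10.
Defense peremptories used: #11, #14, #4, #20, #18 — 5.
Remaining: 10 − 5 = 5.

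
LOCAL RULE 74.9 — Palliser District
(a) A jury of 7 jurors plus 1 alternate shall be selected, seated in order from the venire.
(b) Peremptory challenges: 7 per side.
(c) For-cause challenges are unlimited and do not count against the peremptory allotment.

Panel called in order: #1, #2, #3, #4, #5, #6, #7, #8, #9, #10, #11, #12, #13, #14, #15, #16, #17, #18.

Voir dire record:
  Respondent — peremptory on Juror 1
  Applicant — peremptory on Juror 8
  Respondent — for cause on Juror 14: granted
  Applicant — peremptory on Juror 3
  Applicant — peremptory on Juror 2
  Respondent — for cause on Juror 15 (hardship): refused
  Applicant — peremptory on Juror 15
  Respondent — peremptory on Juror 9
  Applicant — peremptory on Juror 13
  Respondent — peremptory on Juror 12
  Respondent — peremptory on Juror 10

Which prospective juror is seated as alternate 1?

Removed: #1, #2, #3, #8, #9, #10, #12, #13, #14, #15.
Seating in order: seats 1–7 → #4, #5, #6, #7, #11, #16, #17; alternates → #18.
So alternate 1 is #18.

18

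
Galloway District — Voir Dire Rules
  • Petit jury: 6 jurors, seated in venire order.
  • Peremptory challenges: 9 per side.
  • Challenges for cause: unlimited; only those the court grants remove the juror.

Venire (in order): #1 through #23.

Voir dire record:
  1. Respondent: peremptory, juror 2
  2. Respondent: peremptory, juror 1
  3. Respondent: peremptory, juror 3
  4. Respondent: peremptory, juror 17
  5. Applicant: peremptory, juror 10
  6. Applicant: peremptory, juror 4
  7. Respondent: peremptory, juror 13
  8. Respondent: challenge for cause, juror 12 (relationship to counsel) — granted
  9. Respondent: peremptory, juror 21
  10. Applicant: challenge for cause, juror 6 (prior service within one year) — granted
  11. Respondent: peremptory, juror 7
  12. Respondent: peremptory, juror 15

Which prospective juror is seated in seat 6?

16

Removed: #1, #2, #3, #4, #6, #7, #10, #12, #13, #15, #17, #21.
Seating in order: seats 1–6 → #5, #8, #9, #11, #14, #16.
So seat 6 is #16.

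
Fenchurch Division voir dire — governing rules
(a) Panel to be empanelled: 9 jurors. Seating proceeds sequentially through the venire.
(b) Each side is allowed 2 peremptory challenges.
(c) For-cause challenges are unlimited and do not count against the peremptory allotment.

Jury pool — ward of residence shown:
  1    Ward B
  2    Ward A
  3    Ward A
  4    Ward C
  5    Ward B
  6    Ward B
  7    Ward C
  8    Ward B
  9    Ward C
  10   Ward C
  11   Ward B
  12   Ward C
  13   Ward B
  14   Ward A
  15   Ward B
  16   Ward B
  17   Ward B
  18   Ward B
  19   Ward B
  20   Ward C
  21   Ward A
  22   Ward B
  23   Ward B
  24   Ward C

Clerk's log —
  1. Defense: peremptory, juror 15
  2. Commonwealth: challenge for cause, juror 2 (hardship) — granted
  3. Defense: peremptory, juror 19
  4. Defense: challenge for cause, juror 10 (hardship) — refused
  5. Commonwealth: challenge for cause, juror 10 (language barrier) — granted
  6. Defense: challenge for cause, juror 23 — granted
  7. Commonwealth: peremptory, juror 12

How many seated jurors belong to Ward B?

Removed: #2, #10, #12, #15, #19, #23.
Seated jurors 1–9: #1, #3, #4, #5, #6, #7, #8, #9, #11.
Of those, in Ward B: #1, #5, #6, #8, #11 → 5.

5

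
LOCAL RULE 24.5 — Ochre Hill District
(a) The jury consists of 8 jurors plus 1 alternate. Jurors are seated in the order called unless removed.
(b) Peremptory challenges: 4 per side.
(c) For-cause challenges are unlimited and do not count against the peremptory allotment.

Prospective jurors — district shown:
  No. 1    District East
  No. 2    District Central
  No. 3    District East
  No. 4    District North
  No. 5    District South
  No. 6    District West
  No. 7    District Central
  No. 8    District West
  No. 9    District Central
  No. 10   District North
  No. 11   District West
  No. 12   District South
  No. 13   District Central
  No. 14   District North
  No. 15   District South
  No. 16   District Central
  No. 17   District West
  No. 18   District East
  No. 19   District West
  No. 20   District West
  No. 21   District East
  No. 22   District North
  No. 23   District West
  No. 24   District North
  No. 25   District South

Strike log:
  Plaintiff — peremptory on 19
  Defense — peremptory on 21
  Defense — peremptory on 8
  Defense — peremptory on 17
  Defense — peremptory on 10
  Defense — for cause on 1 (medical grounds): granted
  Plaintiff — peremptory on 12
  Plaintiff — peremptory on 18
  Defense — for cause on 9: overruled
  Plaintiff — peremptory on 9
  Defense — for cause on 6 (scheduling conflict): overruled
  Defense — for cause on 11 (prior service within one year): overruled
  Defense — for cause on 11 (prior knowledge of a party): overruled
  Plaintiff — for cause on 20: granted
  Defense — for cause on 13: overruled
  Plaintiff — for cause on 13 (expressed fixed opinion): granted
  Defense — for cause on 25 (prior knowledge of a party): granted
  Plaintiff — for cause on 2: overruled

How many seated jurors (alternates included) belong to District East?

Removed: #1, #8, #9, #10, #12, #13, #17, #18, #19, #20, #21, #25.
Seated (9 incl. alternates): #2, #3, #4, #5, #6, #7, #11, #14, #15.
Of those, in District East: #3 → 1.

1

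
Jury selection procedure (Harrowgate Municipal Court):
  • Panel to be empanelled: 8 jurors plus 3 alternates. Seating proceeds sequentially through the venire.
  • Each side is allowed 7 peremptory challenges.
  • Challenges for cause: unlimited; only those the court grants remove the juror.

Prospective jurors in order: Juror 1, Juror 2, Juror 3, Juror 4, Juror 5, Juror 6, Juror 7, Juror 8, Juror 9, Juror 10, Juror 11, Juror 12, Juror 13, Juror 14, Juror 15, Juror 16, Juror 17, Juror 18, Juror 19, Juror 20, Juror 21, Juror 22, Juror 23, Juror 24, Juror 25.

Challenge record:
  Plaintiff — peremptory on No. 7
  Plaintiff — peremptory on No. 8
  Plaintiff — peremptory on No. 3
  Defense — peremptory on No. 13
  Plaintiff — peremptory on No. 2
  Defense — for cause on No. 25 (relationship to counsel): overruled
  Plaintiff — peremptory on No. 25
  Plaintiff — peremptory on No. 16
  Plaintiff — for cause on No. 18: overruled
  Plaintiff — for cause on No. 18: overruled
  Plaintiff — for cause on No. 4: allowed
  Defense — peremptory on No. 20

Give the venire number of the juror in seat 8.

14

Removed: #2, #3, #4, #7, #8, #13, #16, #20, #25. (#18 stays — for-cause denied.)
Filling seats in venire order through position 8: #1, #5, #6, #9, #10, #11, #12, #14.
So seat 8 is #14.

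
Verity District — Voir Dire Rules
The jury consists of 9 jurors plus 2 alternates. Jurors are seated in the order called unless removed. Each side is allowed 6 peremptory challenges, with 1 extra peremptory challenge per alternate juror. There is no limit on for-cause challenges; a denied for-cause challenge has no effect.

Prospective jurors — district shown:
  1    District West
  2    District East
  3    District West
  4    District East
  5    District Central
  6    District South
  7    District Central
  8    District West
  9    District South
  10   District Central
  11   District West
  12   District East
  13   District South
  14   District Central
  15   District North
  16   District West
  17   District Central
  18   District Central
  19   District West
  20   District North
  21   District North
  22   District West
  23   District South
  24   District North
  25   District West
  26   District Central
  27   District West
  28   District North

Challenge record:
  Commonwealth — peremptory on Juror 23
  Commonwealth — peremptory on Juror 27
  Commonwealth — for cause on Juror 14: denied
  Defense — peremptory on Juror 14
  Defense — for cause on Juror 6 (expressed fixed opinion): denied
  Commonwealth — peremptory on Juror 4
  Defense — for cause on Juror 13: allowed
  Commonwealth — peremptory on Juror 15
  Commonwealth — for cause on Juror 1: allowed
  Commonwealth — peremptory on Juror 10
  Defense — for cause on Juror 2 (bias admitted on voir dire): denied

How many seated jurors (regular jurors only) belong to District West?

Removed: #1, #4, #10, #13, #14, #15, #23, #27.
Seated jurors 1–9: #2, #3, #5, #6, #7, #8, #9, #11, #12 (alternates #16, #17 not counted).
Of those, in District West: #3, #8, #11 → 3.

3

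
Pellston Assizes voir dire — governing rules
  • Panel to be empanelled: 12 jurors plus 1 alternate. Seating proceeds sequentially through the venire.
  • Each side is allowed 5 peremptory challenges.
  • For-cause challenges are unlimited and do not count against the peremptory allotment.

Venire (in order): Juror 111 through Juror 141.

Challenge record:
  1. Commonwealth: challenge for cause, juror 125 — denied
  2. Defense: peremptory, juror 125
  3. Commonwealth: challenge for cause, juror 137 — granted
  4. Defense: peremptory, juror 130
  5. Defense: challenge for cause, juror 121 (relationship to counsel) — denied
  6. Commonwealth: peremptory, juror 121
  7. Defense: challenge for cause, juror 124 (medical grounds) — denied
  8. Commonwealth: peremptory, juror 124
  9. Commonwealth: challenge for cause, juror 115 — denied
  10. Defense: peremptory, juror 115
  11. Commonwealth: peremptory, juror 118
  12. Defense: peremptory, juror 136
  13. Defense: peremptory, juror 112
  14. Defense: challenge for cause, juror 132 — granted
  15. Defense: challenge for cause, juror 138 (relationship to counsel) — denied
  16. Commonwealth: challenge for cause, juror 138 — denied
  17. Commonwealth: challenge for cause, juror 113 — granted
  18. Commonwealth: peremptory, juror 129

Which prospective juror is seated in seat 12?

Removed: #112, #113, #115, #118, #121, #124, #125, #129, #130, #132, #136, #137. (#138 stays — for-cause denied.)
Seating in order: seats 1–12 → #111, #114, #116, #117, #119, #120, #122, #123, #126, #127, #128, #131; alternates → #133.
So seat 12 is #131.

131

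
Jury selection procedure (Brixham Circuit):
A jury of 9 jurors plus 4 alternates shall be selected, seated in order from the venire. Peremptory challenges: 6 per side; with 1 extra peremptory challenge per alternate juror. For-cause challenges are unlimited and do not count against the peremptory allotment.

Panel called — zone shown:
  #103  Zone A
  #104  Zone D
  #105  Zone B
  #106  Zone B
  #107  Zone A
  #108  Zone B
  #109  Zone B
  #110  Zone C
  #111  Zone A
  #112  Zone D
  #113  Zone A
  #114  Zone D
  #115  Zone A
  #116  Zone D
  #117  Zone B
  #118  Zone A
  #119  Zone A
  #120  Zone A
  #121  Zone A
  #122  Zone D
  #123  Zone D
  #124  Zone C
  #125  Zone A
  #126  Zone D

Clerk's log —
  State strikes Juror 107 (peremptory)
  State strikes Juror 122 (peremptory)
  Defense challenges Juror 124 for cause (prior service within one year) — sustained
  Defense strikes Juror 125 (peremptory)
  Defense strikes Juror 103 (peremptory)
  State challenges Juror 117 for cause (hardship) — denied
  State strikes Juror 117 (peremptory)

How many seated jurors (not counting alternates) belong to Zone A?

Removed: #103, #107, #117, #122, #124, #125.
Seated jurors 1–9: #104, #105, #106, #108, #109, #110, #111, #112, #113 (alternates #114, #115, #116, #118 not counted).
Of those, in Zone A: #111, #113 → 2.

2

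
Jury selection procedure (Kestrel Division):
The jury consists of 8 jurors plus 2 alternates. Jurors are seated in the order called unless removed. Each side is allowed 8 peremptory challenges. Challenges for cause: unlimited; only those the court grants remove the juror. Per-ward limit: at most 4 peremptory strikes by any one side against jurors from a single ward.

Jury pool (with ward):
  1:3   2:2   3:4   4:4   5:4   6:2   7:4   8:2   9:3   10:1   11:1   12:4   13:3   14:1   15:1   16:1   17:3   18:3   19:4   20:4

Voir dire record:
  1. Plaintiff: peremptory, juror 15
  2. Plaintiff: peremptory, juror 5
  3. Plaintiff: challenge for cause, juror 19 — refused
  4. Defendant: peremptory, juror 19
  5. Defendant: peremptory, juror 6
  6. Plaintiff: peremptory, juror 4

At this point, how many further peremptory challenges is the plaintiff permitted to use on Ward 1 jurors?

Plaintiff peremptories so far: #15, #5, #4 — 3 of 8 used, 5 left overall.
Against Ward 1: #15 — 1 used; per-ward cap 4 leaves 3.
Binding limit: min(5, 3) = 3.

3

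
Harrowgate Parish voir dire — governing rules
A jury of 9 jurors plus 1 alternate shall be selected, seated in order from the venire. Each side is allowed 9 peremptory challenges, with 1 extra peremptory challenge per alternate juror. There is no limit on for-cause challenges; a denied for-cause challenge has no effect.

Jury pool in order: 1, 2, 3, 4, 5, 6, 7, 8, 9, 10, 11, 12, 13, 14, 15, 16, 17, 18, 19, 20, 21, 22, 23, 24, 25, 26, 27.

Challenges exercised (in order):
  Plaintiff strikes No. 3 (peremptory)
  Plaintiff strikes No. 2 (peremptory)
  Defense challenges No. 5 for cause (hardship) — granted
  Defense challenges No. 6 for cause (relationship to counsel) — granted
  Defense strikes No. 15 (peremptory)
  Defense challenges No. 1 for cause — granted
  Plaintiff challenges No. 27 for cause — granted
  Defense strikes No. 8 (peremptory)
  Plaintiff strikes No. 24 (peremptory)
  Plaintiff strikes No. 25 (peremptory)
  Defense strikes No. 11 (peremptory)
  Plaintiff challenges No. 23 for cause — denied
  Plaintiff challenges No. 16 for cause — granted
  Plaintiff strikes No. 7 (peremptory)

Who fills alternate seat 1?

Removed: #1, #2, #3, #5, #6, #7, #8, #11, #15, #16, #24, #25, #27. (#23 stays — for-cause denied.)
Seating in order: seats 1–9 → #4, #9, #10, #12, #13, #14, #17, #18, #19; alternates → #20.
So alternate 1 is #20.

20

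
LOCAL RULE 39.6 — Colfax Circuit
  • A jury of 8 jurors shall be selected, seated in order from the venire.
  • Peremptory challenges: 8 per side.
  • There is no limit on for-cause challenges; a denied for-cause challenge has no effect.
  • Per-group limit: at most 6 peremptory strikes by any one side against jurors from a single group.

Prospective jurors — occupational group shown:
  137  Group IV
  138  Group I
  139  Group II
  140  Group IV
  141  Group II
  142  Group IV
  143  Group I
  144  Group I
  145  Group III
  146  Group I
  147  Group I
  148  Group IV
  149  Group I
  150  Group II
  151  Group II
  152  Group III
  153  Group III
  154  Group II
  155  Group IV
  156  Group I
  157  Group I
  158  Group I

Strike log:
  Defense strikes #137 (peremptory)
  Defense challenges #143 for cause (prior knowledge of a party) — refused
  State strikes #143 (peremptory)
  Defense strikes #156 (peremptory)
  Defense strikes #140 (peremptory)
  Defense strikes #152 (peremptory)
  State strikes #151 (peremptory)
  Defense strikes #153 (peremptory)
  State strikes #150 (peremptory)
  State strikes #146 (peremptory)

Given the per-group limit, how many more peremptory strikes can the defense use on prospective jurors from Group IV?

Defense peremptories so far: #137, #156, #140, #152, #153 — 5 of 8 used, 3 left overall.
Against Group IV: #137, #140 — 2 used; per-group cap 6 leaves 4.
Binding limit: min(3, 4) = 3.

3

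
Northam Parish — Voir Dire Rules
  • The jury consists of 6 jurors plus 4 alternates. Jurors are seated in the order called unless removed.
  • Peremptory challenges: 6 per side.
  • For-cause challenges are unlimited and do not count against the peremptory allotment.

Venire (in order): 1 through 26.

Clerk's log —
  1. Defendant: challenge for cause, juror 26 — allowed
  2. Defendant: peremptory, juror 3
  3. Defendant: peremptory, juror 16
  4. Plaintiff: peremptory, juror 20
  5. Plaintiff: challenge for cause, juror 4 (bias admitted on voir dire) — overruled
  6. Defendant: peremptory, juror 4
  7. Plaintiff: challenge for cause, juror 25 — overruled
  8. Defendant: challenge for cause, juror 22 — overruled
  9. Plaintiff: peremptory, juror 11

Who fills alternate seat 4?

Removed: #3, #4, #11, #16, #20, #26. (#22, #25 stay — for-cause denied.)
Seating in order: seats 1–6 → #1, #2, #5, #6, #7, #8; alternates → #9, #10, #12, #13.
So alternate 4 is #13.

13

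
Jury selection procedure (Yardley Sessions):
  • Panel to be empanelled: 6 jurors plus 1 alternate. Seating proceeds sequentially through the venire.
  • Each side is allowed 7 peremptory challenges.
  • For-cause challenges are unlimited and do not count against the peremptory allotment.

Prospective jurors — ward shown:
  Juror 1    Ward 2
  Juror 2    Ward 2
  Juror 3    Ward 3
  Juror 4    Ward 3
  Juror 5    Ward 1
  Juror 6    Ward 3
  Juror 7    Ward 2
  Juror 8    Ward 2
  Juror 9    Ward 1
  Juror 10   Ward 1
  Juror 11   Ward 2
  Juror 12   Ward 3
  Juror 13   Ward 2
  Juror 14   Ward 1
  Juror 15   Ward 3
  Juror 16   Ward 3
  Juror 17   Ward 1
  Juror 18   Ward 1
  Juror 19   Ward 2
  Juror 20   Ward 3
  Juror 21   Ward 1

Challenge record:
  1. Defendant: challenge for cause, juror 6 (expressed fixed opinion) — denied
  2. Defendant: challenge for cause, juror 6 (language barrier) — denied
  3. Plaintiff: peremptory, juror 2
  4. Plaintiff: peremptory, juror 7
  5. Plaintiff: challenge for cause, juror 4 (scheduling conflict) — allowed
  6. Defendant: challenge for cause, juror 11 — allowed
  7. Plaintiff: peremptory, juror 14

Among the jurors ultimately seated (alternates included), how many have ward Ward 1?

Removed: #2, #4, #7, #11, #14.
Seated (7 incl. alternates): #1, #3, #5, #6, #8, #9, #10.
Of those, in Ward 1: #5, #9, #10 → 3.

3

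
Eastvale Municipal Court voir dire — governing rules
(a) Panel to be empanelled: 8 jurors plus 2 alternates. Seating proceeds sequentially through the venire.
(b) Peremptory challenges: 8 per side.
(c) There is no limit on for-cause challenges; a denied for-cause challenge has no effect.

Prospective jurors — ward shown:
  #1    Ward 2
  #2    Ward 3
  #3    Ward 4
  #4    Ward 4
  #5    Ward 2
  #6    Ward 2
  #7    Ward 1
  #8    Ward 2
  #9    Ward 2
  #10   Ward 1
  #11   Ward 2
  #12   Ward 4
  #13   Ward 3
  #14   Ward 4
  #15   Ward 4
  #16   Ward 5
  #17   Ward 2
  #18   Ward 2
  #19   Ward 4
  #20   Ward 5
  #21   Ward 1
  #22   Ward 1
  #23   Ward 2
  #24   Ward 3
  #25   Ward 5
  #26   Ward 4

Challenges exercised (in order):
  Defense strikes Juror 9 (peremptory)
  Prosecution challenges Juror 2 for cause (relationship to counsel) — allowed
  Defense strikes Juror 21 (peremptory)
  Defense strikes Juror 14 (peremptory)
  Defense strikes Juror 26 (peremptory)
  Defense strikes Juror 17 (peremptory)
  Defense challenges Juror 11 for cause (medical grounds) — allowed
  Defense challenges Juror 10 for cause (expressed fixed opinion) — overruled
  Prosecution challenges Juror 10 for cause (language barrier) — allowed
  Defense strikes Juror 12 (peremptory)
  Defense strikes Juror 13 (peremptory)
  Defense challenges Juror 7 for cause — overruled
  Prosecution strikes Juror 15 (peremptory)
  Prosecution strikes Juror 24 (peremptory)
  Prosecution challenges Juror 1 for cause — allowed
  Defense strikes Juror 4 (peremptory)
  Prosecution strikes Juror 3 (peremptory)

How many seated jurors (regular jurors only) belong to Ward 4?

Removed: #1, #2, #3, #4, #9, #10, #11, #12, #13, #14, #15, #17, #21, #24, #26.
Seated jurors 1–8: #5, #6, #7, #8, #16, #18, #19, #20 (alternates #22, #23 not counted).
Of those, in Ward 4: #19 → 1.

1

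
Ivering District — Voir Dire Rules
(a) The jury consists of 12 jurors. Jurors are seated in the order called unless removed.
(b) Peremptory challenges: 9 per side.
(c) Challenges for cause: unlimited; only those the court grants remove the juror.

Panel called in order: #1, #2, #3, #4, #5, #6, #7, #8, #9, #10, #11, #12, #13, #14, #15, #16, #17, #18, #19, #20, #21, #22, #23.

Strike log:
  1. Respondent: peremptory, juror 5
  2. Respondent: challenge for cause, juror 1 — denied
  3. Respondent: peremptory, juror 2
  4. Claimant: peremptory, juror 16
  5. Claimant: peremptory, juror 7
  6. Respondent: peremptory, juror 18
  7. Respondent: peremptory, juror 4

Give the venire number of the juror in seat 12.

Removed: #2, #4, #5, #7, #16, #18. (#1 stays — for-cause denied.)
Filling seats in venire order through position 12: #1, #3, #6, #8, #9, #10, #11, #12, #13, #14, #15, #17.
So seat 12 is #17.

17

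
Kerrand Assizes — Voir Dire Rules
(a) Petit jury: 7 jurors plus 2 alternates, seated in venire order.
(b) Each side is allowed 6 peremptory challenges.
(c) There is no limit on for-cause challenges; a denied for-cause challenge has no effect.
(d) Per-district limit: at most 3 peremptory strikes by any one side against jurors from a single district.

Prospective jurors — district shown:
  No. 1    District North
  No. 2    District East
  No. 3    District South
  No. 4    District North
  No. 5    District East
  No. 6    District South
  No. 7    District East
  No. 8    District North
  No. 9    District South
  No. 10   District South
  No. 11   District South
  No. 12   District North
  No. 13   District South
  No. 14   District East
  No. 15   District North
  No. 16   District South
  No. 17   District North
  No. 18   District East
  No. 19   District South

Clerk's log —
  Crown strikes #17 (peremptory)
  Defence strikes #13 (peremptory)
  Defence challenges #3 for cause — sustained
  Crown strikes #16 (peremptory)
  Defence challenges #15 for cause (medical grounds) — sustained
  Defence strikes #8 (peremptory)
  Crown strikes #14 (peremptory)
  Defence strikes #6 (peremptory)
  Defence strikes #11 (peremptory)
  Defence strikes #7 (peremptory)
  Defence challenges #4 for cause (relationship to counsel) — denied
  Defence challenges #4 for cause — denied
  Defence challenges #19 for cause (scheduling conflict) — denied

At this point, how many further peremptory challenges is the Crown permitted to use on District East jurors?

Crown peremptories so far: #17, #16, #14 — 3 of 6 used, 3 left overall.
Against District East: #14 — 1 used; per-district cap 3 leaves 2.
Binding limit: min(3, 2) = 2.

2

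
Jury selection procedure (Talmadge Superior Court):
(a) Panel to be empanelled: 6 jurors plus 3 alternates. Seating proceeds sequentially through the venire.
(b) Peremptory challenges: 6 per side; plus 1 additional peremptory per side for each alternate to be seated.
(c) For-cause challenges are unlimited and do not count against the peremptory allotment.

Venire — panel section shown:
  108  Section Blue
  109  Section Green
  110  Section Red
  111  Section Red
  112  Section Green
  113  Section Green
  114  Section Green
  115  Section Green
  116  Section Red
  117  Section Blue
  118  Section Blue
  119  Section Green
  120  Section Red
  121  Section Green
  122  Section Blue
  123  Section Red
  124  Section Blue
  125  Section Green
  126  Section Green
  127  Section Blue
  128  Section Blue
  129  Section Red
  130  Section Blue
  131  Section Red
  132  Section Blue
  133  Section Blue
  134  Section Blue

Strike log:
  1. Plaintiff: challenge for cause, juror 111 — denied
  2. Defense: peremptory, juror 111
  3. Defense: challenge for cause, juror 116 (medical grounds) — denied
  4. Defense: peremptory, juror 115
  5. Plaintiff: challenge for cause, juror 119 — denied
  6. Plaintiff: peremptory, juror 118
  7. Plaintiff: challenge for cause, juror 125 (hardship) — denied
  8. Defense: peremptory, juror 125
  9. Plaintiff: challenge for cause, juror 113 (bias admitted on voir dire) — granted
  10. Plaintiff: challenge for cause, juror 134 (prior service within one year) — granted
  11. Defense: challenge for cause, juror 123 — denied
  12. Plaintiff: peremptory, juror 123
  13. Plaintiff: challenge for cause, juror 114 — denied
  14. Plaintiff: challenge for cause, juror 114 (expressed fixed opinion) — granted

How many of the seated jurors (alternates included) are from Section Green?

Removed: #111, #113, #114, #115, #118, #123, #125, #134.
Seated (9 incl. alternates): #108, #109, #110, #112, #116, #117, #119, #120, #121.
Of those, in Section Green: #109, #112, #119, #121 → 4.

4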